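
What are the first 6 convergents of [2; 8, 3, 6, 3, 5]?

2/1, 17/8, 53/25, 335/158, 1058/499, 5625/2653

Using the convergent recurrence p_i = a_i*p_{i-1} + p_{i-2}, q_i = a_i*q_{i-1} + q_{i-2} with p_{-2}=0, p_{-1}=1, q_{-2}=1, q_{-1}=0:
  i=0: a_0=2, p_0 = 2*1 + 0 = 2, q_0 = 2*0 + 1 = 1.
  i=1: a_1=8, p_1 = 8*2 + 1 = 17, q_1 = 8*1 + 0 = 8.
  i=2: a_2=3, p_2 = 3*17 + 2 = 53, q_2 = 3*8 + 1 = 25.
  i=3: a_3=6, p_3 = 6*53 + 17 = 335, q_3 = 6*25 + 8 = 158.
  i=4: a_4=3, p_4 = 3*335 + 53 = 1058, q_4 = 3*158 + 25 = 499.
  i=5: a_5=5, p_5 = 5*1058 + 335 = 5625, q_5 = 5*499 + 158 = 2653.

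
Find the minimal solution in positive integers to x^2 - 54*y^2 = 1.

First expand sqrt(54) as a continued fraction. With x_i = (sqrt(54) + m_i)/d_i and (m_0, d_0) = (0, 1): a_0 = floor(sqrt(54)) = 7, since 7^2 = 49 <= 54 < 64 = 8^2.
Iterate m_{i+1} = d_i*a_i - m_i, d_{i+1} = (54 - m_{i+1}^2)/d_i, a_{i+1} = floor((a_0 + m_{i+1})/d_{i+1}):
  m_1 = 1*7 - 0 = 7, d_1 = (54 - 7^2)/1 = 5/1 = 5, a_1 = floor((7 + 7)/5) = 2.
  m_2 = 5*2 - 7 = 3, d_2 = (54 - 3^2)/5 = 45/5 = 9, a_2 = floor((7 + 3)/9) = 1.
  m_3 = 9*1 - 3 = 6, d_3 = (54 - 6^2)/9 = 18/9 = 2, a_3 = floor((7 + 6)/2) = 6.
  m_4 = 2*6 - 6 = 6, d_4 = (54 - 6^2)/2 = 18/2 = 9, a_4 = floor((7 + 6)/9) = 1.
  m_5 = 9*1 - 6 = 3, d_5 = (54 - 3^2)/9 = 45/9 = 5, a_5 = floor((7 + 3)/5) = 2.
  m_6 = 5*2 - 3 = 7, d_6 = (54 - 7^2)/5 = 5/5 = 1, a_6 = floor((7 + 7)/1) = 14.
  m_7 = 1*14 - 7 = 7, d_7 = (54 - 7^2)/1 = 5/1 = 5: (m_7, d_7) = (m_1, d_1) = (7, 5), so from here the quotients repeat a_1, ..., a_6; the period length is 6.
So sqrt(54) = [7; (2, 1, 6, 1, 2, 14)] with period length k = 6.
k is even, so the fundamental solution of x^2 - 54y^2 = 1 is (p_{k-1}, q_{k-1}) = (p_5, q_5); compute convergents through index 5.
Convergents (p_i = a_i*p_{i-1} + p_{i-2}, q_i = a_i*q_{i-1} + q_{i-2} with p_{-2}=0, p_{-1}=1, q_{-2}=1, q_{-1}=0):
  i=0: a_0=7, p_0 = 7*1 + 0 = 7, q_0 = 7*0 + 1 = 1.
  i=1: a_1=2, p_1 = 2*7 + 1 = 15, q_1 = 2*1 + 0 = 2.
  i=2: a_2=1, p_2 = 1*15 + 7 = 22, q_2 = 1*2 + 1 = 3.
  i=3: a_3=6, p_3 = 6*22 + 15 = 147, q_3 = 6*3 + 2 = 20.
  i=4: a_4=1, p_4 = 1*147 + 22 = 169, q_4 = 1*20 + 3 = 23.
  i=5: a_5=2, p_5 = 2*169 + 147 = 485, q_5 = 2*23 + 20 = 66.
Check: 485^2 - 54*66^2 = 235225 - 235224 = 1, so (x, y) = (485, 66) solves the equation, and by the theorem it is the least positive solution.

(x, y) = (485, 66)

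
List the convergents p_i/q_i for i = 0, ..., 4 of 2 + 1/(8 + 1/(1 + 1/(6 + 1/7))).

Using the convergent recurrence p_i = a_i*p_{i-1} + p_{i-2}, q_i = a_i*q_{i-1} + q_{i-2} with p_{-2}=0, p_{-1}=1, q_{-2}=1, q_{-1}=0:
  i=0: a_0=2, p_0 = 2*1 + 0 = 2, q_0 = 2*0 + 1 = 1.
  i=1: a_1=8, p_1 = 8*2 + 1 = 17, q_1 = 8*1 + 0 = 8.
  i=2: a_2=1, p_2 = 1*17 + 2 = 19, q_2 = 1*8 + 1 = 9.
  i=3: a_3=6, p_3 = 6*19 + 17 = 131, q_3 = 6*9 + 8 = 62.
  i=4: a_4=7, p_4 = 7*131 + 19 = 936, q_4 = 7*62 + 9 = 443.

2/1, 17/8, 19/9, 131/62, 936/443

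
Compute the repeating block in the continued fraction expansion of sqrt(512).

[22; (1, 1, 1, 2, 6, 11, 6, 2, 1, 1, 1, 44)]

Write x_i = (sqrt(512) + m_i)/d_i with (m_0, d_0) = (0, 1). a_0 = floor(sqrt(512)) = 22, since 22^2 = 484 <= 512 < 529 = 23^2.
Iterate m_{i+1} = d_i*a_i - m_i, d_{i+1} = (512 - m_{i+1}^2)/d_i, a_{i+1} = floor((a_0 + m_{i+1})/d_{i+1}):
  m_1 = 1*22 - 0 = 22, d_1 = (512 - 22^2)/1 = 28/1 = 28, a_1 = floor((22 + 22)/28) = 1.
  m_2 = 28*1 - 22 = 6, d_2 = (512 - 6^2)/28 = 476/28 = 17, a_2 = floor((22 + 6)/17) = 1.
  m_3 = 17*1 - 6 = 11, d_3 = (512 - 11^2)/17 = 391/17 = 23, a_3 = floor((22 + 11)/23) = 1.
  m_4 = 23*1 - 11 = 12, d_4 = (512 - 12^2)/23 = 368/23 = 16, a_4 = floor((22 + 12)/16) = 2.
  m_5 = 16*2 - 12 = 20, d_5 = (512 - 20^2)/16 = 112/16 = 7, a_5 = floor((22 + 20)/7) = 6.
  m_6 = 7*6 - 20 = 22, d_6 = (512 - 22^2)/7 = 28/7 = 4, a_6 = floor((22 + 22)/4) = 11.
  m_7 = 4*11 - 22 = 22, d_7 = (512 - 22^2)/4 = 28/4 = 7, a_7 = floor((22 + 22)/7) = 6.
  m_8 = 7*6 - 22 = 20, d_8 = (512 - 20^2)/7 = 112/7 = 16, a_8 = floor((22 + 20)/16) = 2.
  m_9 = 16*2 - 20 = 12, d_9 = (512 - 12^2)/16 = 368/16 = 23, a_9 = floor((22 + 12)/23) = 1.
  m_10 = 23*1 - 12 = 11, d_10 = (512 - 11^2)/23 = 391/23 = 17, a_10 = floor((22 + 11)/17) = 1.
  m_11 = 17*1 - 11 = 6, d_11 = (512 - 6^2)/17 = 476/17 = 28, a_11 = floor((22 + 6)/28) = 1.
  m_12 = 28*1 - 6 = 22, d_12 = (512 - 22^2)/28 = 28/28 = 1, a_12 = floor((22 + 22)/1) = 44.
  m_13 = 1*44 - 22 = 22, d_13 = (512 - 22^2)/1 = 28/1 = 28: (m_13, d_13) = (m_1, d_1) = (22, 28), so from here the quotients repeat a_1, ..., a_12; the period length is 12.
Hence the expansion of sqrt(512) is a_0 = 22 followed by the repeating block 1, 1, 1, 2, 6, 11, 6, 2, 1, 1, 1, 44 (period 12).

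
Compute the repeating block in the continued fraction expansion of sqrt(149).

[12; (4, 1, 5, 3, 3, 5, 1, 4, 24)]

Write x_i = (sqrt(149) + m_i)/d_i with (m_0, d_0) = (0, 1). a_0 = floor(sqrt(149)) = 12, since 12^2 = 144 <= 149 < 169 = 13^2.
Iterate m_{i+1} = d_i*a_i - m_i, d_{i+1} = (149 - m_{i+1}^2)/d_i, a_{i+1} = floor((a_0 + m_{i+1})/d_{i+1}):
  m_1 = 1*12 - 0 = 12, d_1 = (149 - 12^2)/1 = 5/1 = 5, a_1 = floor((12 + 12)/5) = 4.
  m_2 = 5*4 - 12 = 8, d_2 = (149 - 8^2)/5 = 85/5 = 17, a_2 = floor((12 + 8)/17) = 1.
  m_3 = 17*1 - 8 = 9, d_3 = (149 - 9^2)/17 = 68/17 = 4, a_3 = floor((12 + 9)/4) = 5.
  m_4 = 4*5 - 9 = 11, d_4 = (149 - 11^2)/4 = 28/4 = 7, a_4 = floor((12 + 11)/7) = 3.
  m_5 = 7*3 - 11 = 10, d_5 = (149 - 10^2)/7 = 49/7 = 7, a_5 = floor((12 + 10)/7) = 3.
  m_6 = 7*3 - 10 = 11, d_6 = (149 - 11^2)/7 = 28/7 = 4, a_6 = floor((12 + 11)/4) = 5.
  m_7 = 4*5 - 11 = 9, d_7 = (149 - 9^2)/4 = 68/4 = 17, a_7 = floor((12 + 9)/17) = 1.
  m_8 = 17*1 - 9 = 8, d_8 = (149 - 8^2)/17 = 85/17 = 5, a_8 = floor((12 + 8)/5) = 4.
  m_9 = 5*4 - 8 = 12, d_9 = (149 - 12^2)/5 = 5/5 = 1, a_9 = floor((12 + 12)/1) = 24.
  m_10 = 1*24 - 12 = 12, d_10 = (149 - 12^2)/1 = 5/1 = 5: (m_10, d_10) = (m_1, d_1) = (12, 5), so from here the quotients repeat a_1, ..., a_9; the period length is 9.
Hence the expansion of sqrt(149) is a_0 = 12 followed by the repeating block 4, 1, 5, 3, 3, 5, 1, 4, 24 (period 9).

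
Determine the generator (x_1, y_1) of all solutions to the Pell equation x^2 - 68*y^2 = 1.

First expand sqrt(68) as a continued fraction. With x_i = (sqrt(68) + m_i)/d_i and (m_0, d_0) = (0, 1): a_0 = floor(sqrt(68)) = 8, since 8^2 = 64 <= 68 < 81 = 9^2.
Iterate m_{i+1} = d_i*a_i - m_i, d_{i+1} = (68 - m_{i+1}^2)/d_i, a_{i+1} = floor((a_0 + m_{i+1})/d_{i+1}):
  m_1 = 1*8 - 0 = 8, d_1 = (68 - 8^2)/1 = 4/1 = 4, a_1 = floor((8 + 8)/4) = 4.
  m_2 = 4*4 - 8 = 8, d_2 = (68 - 8^2)/4 = 4/4 = 1, a_2 = floor((8 + 8)/1) = 16.
  m_3 = 1*16 - 8 = 8, d_3 = (68 - 8^2)/1 = 4/1 = 4: (m_3, d_3) = (m_1, d_1) = (8, 4), so from here the quotients repeat a_1, a_2; the period length is 2.
So sqrt(68) = [8; (4, 16)] with period length k = 2.
k is even, so the fundamental solution of x^2 - 68y^2 = 1 is (p_{k-1}, q_{k-1}) = (p_1, q_1); compute convergents through index 1.
Convergents (p_i = a_i*p_{i-1} + p_{i-2}, q_i = a_i*q_{i-1} + q_{i-2} with p_{-2}=0, p_{-1}=1, q_{-2}=1, q_{-1}=0):
  i=0: a_0=8, p_0 = 8*1 + 0 = 8, q_0 = 8*0 + 1 = 1.
  i=1: a_1=4, p_1 = 4*8 + 1 = 33, q_1 = 4*1 + 0 = 4.
Check: 33^2 - 68*4^2 = 1089 - 1088 = 1, so (x, y) = (33, 4) solves the equation, and by the theorem it is the least positive solution.

(x, y) = (33, 4)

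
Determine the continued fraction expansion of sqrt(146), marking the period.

Write x_i = (sqrt(146) + m_i)/d_i with (m_0, d_0) = (0, 1). a_0 = floor(sqrt(146)) = 12, since 12^2 = 144 <= 146 < 169 = 13^2.
Iterate m_{i+1} = d_i*a_i - m_i, d_{i+1} = (146 - m_{i+1}^2)/d_i, a_{i+1} = floor((a_0 + m_{i+1})/d_{i+1}):
  m_1 = 1*12 - 0 = 12, d_1 = (146 - 12^2)/1 = 2/1 = 2, a_1 = floor((12 + 12)/2) = 12.
  m_2 = 2*12 - 12 = 12, d_2 = (146 - 12^2)/2 = 2/2 = 1, a_2 = floor((12 + 12)/1) = 24.
  m_3 = 1*24 - 12 = 12, d_3 = (146 - 12^2)/1 = 2/1 = 2: (m_3, d_3) = (m_1, d_1) = (12, 2), so from here the quotients repeat a_1, a_2; the period length is 2.
Hence the expansion of sqrt(146) is a_0 = 12 followed by the repeating block 12, 24 (period 2).

[12; (12, 24)]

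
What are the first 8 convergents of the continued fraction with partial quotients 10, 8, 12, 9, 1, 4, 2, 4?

10/1, 81/8, 982/97, 8919/881, 9901/978, 48523/4793, 106947/10564, 476311/47049

Using the convergent recurrence p_i = a_i*p_{i-1} + p_{i-2}, q_i = a_i*q_{i-1} + q_{i-2} with p_{-2}=0, p_{-1}=1, q_{-2}=1, q_{-1}=0:
  i=0: a_0=10, p_0 = 10*1 + 0 = 10, q_0 = 10*0 + 1 = 1.
  i=1: a_1=8, p_1 = 8*10 + 1 = 81, q_1 = 8*1 + 0 = 8.
  i=2: a_2=12, p_2 = 12*81 + 10 = 982, q_2 = 12*8 + 1 = 97.
  i=3: a_3=9, p_3 = 9*982 + 81 = 8919, q_3 = 9*97 + 8 = 881.
  i=4: a_4=1, p_4 = 1*8919 + 982 = 9901, q_4 = 1*881 + 97 = 978.
  i=5: a_5=4, p_5 = 4*9901 + 8919 = 48523, q_5 = 4*978 + 881 = 4793.
  i=6: a_6=2, p_6 = 2*48523 + 9901 = 106947, q_6 = 2*4793 + 978 = 10564.
  i=7: a_7=4, p_7 = 4*106947 + 48523 = 476311, q_7 = 4*10564 + 4793 = 47049.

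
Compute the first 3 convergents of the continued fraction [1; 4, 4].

1/1, 5/4, 21/17

Using the convergent recurrence p_i = a_i*p_{i-1} + p_{i-2}, q_i = a_i*q_{i-1} + q_{i-2} with p_{-2}=0, p_{-1}=1, q_{-2}=1, q_{-1}=0:
  i=0: a_0=1, p_0 = 1*1 + 0 = 1, q_0 = 1*0 + 1 = 1.
  i=1: a_1=4, p_1 = 4*1 + 1 = 5, q_1 = 4*1 + 0 = 4.
  i=2: a_2=4, p_2 = 4*5 + 1 = 21, q_2 = 4*4 + 1 = 17.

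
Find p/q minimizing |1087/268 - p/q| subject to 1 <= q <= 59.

Expand x = 1087/268 as a continued fraction with the Euclidean algorithm:
  1087 = 4*268 + 15, so a_0 = 4.
  268 = 17*15 + 13, so a_1 = 17.
  15 = 1*13 + 2, so a_2 = 1.
  13 = 6*2 + 1, so a_3 = 6.
  2 = 2*1 + 0, so a_4 = 2.
so x = [4; 17, 1, 6, 2].
Convergents (p_i = a_i*p_{i-1} + p_{i-2}, q_i = a_i*q_{i-1} + q_{i-2} with p_{-2}=0, p_{-1}=1, q_{-2}=1, q_{-1}=0), until the denominator exceeds 59:
  i=0: a_0=4, p_0 = 4*1 + 0 = 4, q_0 = 4*0 + 1 = 1.
  i=1: a_1=17, p_1 = 17*4 + 1 = 69, q_1 = 17*1 + 0 = 17.
  i=2: a_2=1, p_2 = 1*69 + 4 = 73, q_2 = 1*17 + 1 = 18.
  i=3: a_3=6, p_3 = 6*73 + 69 = 507, q_3 = 6*18 + 17 = 125.
q_3 = 125 > 59, so the last convergent with denominator <= 59 is p_2/q_2 = 73/18.
The closest fraction with denominator <= 59 is either p_2/q_2 or the intermediate fraction (k*p_2 + p_1)/(k*q_2 + q_1) with the largest k >= 1 whose denominator stays <= 59; these approach x as k grows, and every other convergent or intermediate fraction in range is farther away.
Largest k: floor((59 - q_1)/q_2) = floor((59 - 17)/18) = 2.
That gives (2*73 + 69)/(2*18 + 17) = 215/53.
Compare the errors: |x - 73/18| = |1087*18 - 73*268|/(268*18) = 2/4824, and |x - 215/53| = |1087*53 - 215*268|/(268*53) = 9/14204.
Cross-multiplying, 2*14204 = 28408 < 43416 = 9*4824, so 2/4824 is smaller: the convergent 73/18 is closer to x than 215/53.

73/18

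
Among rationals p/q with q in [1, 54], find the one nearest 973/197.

163/33

Expand x = 973/197 as a continued fraction with the Euclidean algorithm:
  973 = 4*197 + 185, so a_0 = 4.
  197 = 1*185 + 12, so a_1 = 1.
  185 = 15*12 + 5, so a_2 = 15.
  12 = 2*5 + 2, so a_3 = 2.
  5 = 2*2 + 1, so a_4 = 2.
  2 = 2*1 + 0, so a_5 = 2.
so x = [4; 1, 15, 2, 2, 2].
Convergents (p_i = a_i*p_{i-1} + p_{i-2}, q_i = a_i*q_{i-1} + q_{i-2} with p_{-2}=0, p_{-1}=1, q_{-2}=1, q_{-1}=0), until the denominator exceeds 54:
  i=0: a_0=4, p_0 = 4*1 + 0 = 4, q_0 = 4*0 + 1 = 1.
  i=1: a_1=1, p_1 = 1*4 + 1 = 5, q_1 = 1*1 + 0 = 1.
  i=2: a_2=15, p_2 = 15*5 + 4 = 79, q_2 = 15*1 + 1 = 16.
  i=3: a_3=2, p_3 = 2*79 + 5 = 163, q_3 = 2*16 + 1 = 33.
  i=4: a_4=2, p_4 = 2*163 + 79 = 405, q_4 = 2*33 + 16 = 82.
q_4 = 82 > 54, so the last convergent with denominator <= 54 is p_3/q_3 = 163/33.
The closest fraction with denominator <= 54 is either p_3/q_3 or the intermediate fraction (k*p_3 + p_2)/(k*q_3 + q_2) with the largest k >= 1 whose denominator stays <= 54; these approach x as k grows, and every other convergent or intermediate fraction in range is farther away.
Largest k: floor((54 - q_2)/q_3) = floor((54 - 16)/33) = 1.
That gives (1*163 + 79)/(1*33 + 16) = 242/49.
Compare the errors: |x - 163/33| = |973*33 - 163*197|/(197*33) = 2/6501, and |x - 242/49| = |973*49 - 242*197|/(197*49) = 3/9653.
Cross-multiplying, 2*9653 = 19306 < 19503 = 3*6501, so 2/6501 is smaller: the convergent 163/33 is closer to x than 242/49.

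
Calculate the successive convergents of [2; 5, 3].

Using the convergent recurrence p_i = a_i*p_{i-1} + p_{i-2}, q_i = a_i*q_{i-1} + q_{i-2} with p_{-2}=0, p_{-1}=1, q_{-2}=1, q_{-1}=0:
  i=0: a_0=2, p_0 = 2*1 + 0 = 2, q_0 = 2*0 + 1 = 1.
  i=1: a_1=5, p_1 = 5*2 + 1 = 11, q_1 = 5*1 + 0 = 5.
  i=2: a_2=3, p_2 = 3*11 + 2 = 35, q_2 = 3*5 + 1 = 16.

2/1, 11/5, 35/16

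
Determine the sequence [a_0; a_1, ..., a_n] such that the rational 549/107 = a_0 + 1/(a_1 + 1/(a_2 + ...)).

Run the Euclidean algorithm on 549 and 107; the successive quotients are the partial quotients a_0, a_1, ... (each step inverts the fractional part left over by the previous one):
  549 = 5*107 + 14, so a_0 = 5.
  107 = 7*14 + 9, so a_1 = 7.
  14 = 1*9 + 5, so a_2 = 1.
  9 = 1*5 + 4, so a_3 = 1.
  5 = 1*4 + 1, so a_4 = 1.
  4 = 4*1 + 0, so a_5 = 4.
The remainder reaches 0 after 6 divisions, so the expansion has 6 partial quotients, read off in order.

[5; 7, 1, 1, 1, 4]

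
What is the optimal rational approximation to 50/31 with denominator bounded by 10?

Expand x = 50/31 as a continued fraction with the Euclidean algorithm:
  50 = 1*31 + 19, so a_0 = 1.
  31 = 1*19 + 12, so a_1 = 1.
  19 = 1*12 + 7, so a_2 = 1.
  12 = 1*7 + 5, so a_3 = 1.
  7 = 1*5 + 2, so a_4 = 1.
  5 = 2*2 + 1, so a_5 = 2.
  2 = 2*1 + 0, so a_6 = 2.
so x = [1; 1, 1, 1, 1, 2, 2].
Convergents (p_i = a_i*p_{i-1} + p_{i-2}, q_i = a_i*q_{i-1} + q_{i-2} with p_{-2}=0, p_{-1}=1, q_{-2}=1, q_{-1}=0), until the denominator exceeds 10:
  i=0: a_0=1, p_0 = 1*1 + 0 = 1, q_0 = 1*0 + 1 = 1.
  i=1: a_1=1, p_1 = 1*1 + 1 = 2, q_1 = 1*1 + 0 = 1.
  i=2: a_2=1, p_2 = 1*2 + 1 = 3, q_2 = 1*1 + 1 = 2.
  i=3: a_3=1, p_3 = 1*3 + 2 = 5, q_3 = 1*2 + 1 = 3.
  i=4: a_4=1, p_4 = 1*5 + 3 = 8, q_4 = 1*3 + 2 = 5.
  i=5: a_5=2, p_5 = 2*8 + 5 = 21, q_5 = 2*5 + 3 = 13.
q_5 = 13 > 10, so the last convergent with denominator <= 10 is p_4/q_4 = 8/5.
The closest fraction with denominator <= 10 is either p_4/q_4 or the intermediate fraction (k*p_4 + p_3)/(k*q_4 + q_3) with the largest k >= 1 whose denominator stays <= 10; these approach x as k grows, and every other convergent or intermediate fraction in range is farther away.
Largest k: floor((10 - q_3)/q_4) = floor((10 - 3)/5) = 1.
That gives (1*8 + 5)/(1*5 + 3) = 13/8.
Compare the errors: |x - 8/5| = |50*5 - 8*31|/(31*5) = 2/155, and |x - 13/8| = |50*8 - 13*31|/(31*8) = 3/248.
Cross-multiplying, 3*155 = 465 < 496 = 2*248, so 3/248 is smaller: the intermediate fraction 13/8 is closer to x than 8/5.

13/8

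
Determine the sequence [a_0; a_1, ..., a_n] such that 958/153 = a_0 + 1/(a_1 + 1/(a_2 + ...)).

[6; 3, 1, 4, 1, 2, 2]

Run the Euclidean algorithm on 958 and 153; the successive quotients are the partial quotients a_0, a_1, ... (each step inverts the fractional part left over by the previous one):
  958 = 6*153 + 40, so a_0 = 6.
  153 = 3*40 + 33, so a_1 = 3.
  40 = 1*33 + 7, so a_2 = 1.
  33 = 4*7 + 5, so a_3 = 4.
  7 = 1*5 + 2, so a_4 = 1.
  5 = 2*2 + 1, so a_5 = 2.
  2 = 2*1 + 0, so a_6 = 2.
The remainder reaches 0 after 7 divisions, so the expansion has 7 partial quotients, read off in order.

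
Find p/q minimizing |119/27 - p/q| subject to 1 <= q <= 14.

Expand x = 119/27 as a continued fraction with the Euclidean algorithm:
  119 = 4*27 + 11, so a_0 = 4.
  27 = 2*11 + 5, so a_1 = 2.
  11 = 2*5 + 1, so a_2 = 2.
  5 = 5*1 + 0, so a_3 = 5.
so x = [4; 2, 2, 5].
Convergents (p_i = a_i*p_{i-1} + p_{i-2}, q_i = a_i*q_{i-1} + q_{i-2} with p_{-2}=0, p_{-1}=1, q_{-2}=1, q_{-1}=0), until the denominator exceeds 14:
  i=0: a_0=4, p_0 = 4*1 + 0 = 4, q_0 = 4*0 + 1 = 1.
  i=1: a_1=2, p_1 = 2*4 + 1 = 9, q_1 = 2*1 + 0 = 2.
  i=2: a_2=2, p_2 = 2*9 + 4 = 22, q_2 = 2*2 + 1 = 5.
  i=3: a_3=5, p_3 = 5*22 + 9 = 119, q_3 = 5*5 + 2 = 27.
q_3 = 27 > 14, so the last convergent with denominator <= 14 is p_2/q_2 = 22/5.
The closest fraction with denominator <= 14 is either p_2/q_2 or the intermediate fraction (k*p_2 + p_1)/(k*q_2 + q_1) with the largest k >= 1 whose denominator stays <= 14; these approach x as k grows, and every other convergent or intermediate fraction in range is farther away.
Largest k: floor((14 - q_1)/q_2) = floor((14 - 2)/5) = 2.
That gives (2*22 + 9)/(2*5 + 2) = 53/12.
Compare the errors: |x - 22/5| = |119*5 - 22*27|/(27*5) = 1/135, and |x - 53/12| = |119*12 - 53*27|/(27*12) = 3/324.
Cross-multiplying, 1*324 = 324 < 405 = 3*135, so 1/135 is smaller: the convergent 22/5 is closer to x than 53/12.

22/5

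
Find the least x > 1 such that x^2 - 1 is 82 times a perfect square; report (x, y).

(x, y) = (163, 18)

First expand sqrt(82) as a continued fraction. With x_i = (sqrt(82) + m_i)/d_i and (m_0, d_0) = (0, 1): a_0 = floor(sqrt(82)) = 9, since 9^2 = 81 <= 82 < 100 = 10^2.
Iterate m_{i+1} = d_i*a_i - m_i, d_{i+1} = (82 - m_{i+1}^2)/d_i, a_{i+1} = floor((a_0 + m_{i+1})/d_{i+1}):
  m_1 = 1*9 - 0 = 9, d_1 = (82 - 9^2)/1 = 1/1 = 1, a_1 = floor((9 + 9)/1) = 18.
  m_2 = 1*18 - 9 = 9, d_2 = (82 - 9^2)/1 = 1/1 = 1: (m_2, d_2) = (m_1, d_1) = (9, 1), so from here the quotient a_1 repeats; the period length is 1.
So sqrt(82) = [9; (18)] with period length k = 1.
k is odd, so (p_{k-1}, q_{k-1}) only solves x^2 - 82y^2 = -1 and the fundamental solution of x^2 - 82y^2 = 1 is (p_{2k-1}, q_{2k-1}) = (p_1, q_1); compute convergents through index 1, running through the period twice.
Convergents (p_i = a_i*p_{i-1} + p_{i-2}, q_i = a_i*q_{i-1} + q_{i-2} with p_{-2}=0, p_{-1}=1, q_{-2}=1, q_{-1}=0):
  i=0: a_0=9, p_0 = 9*1 + 0 = 9, q_0 = 9*0 + 1 = 1.
  i=1: a_1=18, p_1 = 18*9 + 1 = 163, q_1 = 18*1 + 0 = 18.
Indeed p_0^2 - 82*q_0^2 = 81 - 82 = -1, not +1.
Check: 163^2 - 82*18^2 = 26569 - 26568 = 1, so (x, y) = (163, 18) solves the equation, and by the theorem it is the least positive solution.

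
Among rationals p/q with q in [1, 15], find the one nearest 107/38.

Expand x = 107/38 as a continued fraction with the Euclidean algorithm:
  107 = 2*38 + 31, so a_0 = 2.
  38 = 1*31 + 7, so a_1 = 1.
  31 = 4*7 + 3, so a_2 = 4.
  7 = 2*3 + 1, so a_3 = 2.
  3 = 3*1 + 0, so a_4 = 3.
so x = [2; 1, 4, 2, 3].
Convergents (p_i = a_i*p_{i-1} + p_{i-2}, q_i = a_i*q_{i-1} + q_{i-2} with p_{-2}=0, p_{-1}=1, q_{-2}=1, q_{-1}=0), until the denominator exceeds 15:
  i=0: a_0=2, p_0 = 2*1 + 0 = 2, q_0 = 2*0 + 1 = 1.
  i=1: a_1=1, p_1 = 1*2 + 1 = 3, q_1 = 1*1 + 0 = 1.
  i=2: a_2=4, p_2 = 4*3 + 2 = 14, q_2 = 4*1 + 1 = 5.
  i=3: a_3=2, p_3 = 2*14 + 3 = 31, q_3 = 2*5 + 1 = 11.
  i=4: a_4=3, p_4 = 3*31 + 14 = 107, q_4 = 3*11 + 5 = 38.
q_4 = 38 > 15, so the last convergent with denominator <= 15 is p_3/q_3 = 31/11.
The closest fraction with denominator <= 15 is either p_3/q_3 or the intermediate fraction (k*p_3 + p_2)/(k*q_3 + q_2) with the largest k >= 1 whose denominator stays <= 15; these approach x as k grows, and every other convergent or intermediate fraction in range is farther away.
Largest k: floor((15 - q_2)/q_3) = floor((15 - 5)/11) = 0.
Since k = 0, no intermediate fraction beyond p_3/q_3 has denominator <= 15, so the convergent 31/11 is the closest (its error is |107*11 - 31*38|/(38*11) = 1/418).

31/11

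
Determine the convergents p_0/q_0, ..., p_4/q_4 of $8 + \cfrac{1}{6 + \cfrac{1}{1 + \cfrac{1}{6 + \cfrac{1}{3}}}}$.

8/1, 49/6, 57/7, 391/48, 1230/151

Using the convergent recurrence p_i = a_i*p_{i-1} + p_{i-2}, q_i = a_i*q_{i-1} + q_{i-2} with p_{-2}=0, p_{-1}=1, q_{-2}=1, q_{-1}=0:
  i=0: a_0=8, p_0 = 8*1 + 0 = 8, q_0 = 8*0 + 1 = 1.
  i=1: a_1=6, p_1 = 6*8 + 1 = 49, q_1 = 6*1 + 0 = 6.
  i=2: a_2=1, p_2 = 1*49 + 8 = 57, q_2 = 1*6 + 1 = 7.
  i=3: a_3=6, p_3 = 6*57 + 49 = 391, q_3 = 6*7 + 6 = 48.
  i=4: a_4=3, p_4 = 3*391 + 57 = 1230, q_4 = 3*48 + 7 = 151.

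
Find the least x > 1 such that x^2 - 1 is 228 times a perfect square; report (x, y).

(x, y) = (151, 10)

First expand sqrt(228) as a continued fraction. With x_i = (sqrt(228) + m_i)/d_i and (m_0, d_0) = (0, 1): a_0 = floor(sqrt(228)) = 15, since 15^2 = 225 <= 228 < 256 = 16^2.
Iterate m_{i+1} = d_i*a_i - m_i, d_{i+1} = (228 - m_{i+1}^2)/d_i, a_{i+1} = floor((a_0 + m_{i+1})/d_{i+1}):
  m_1 = 1*15 - 0 = 15, d_1 = (228 - 15^2)/1 = 3/1 = 3, a_1 = floor((15 + 15)/3) = 10.
  m_2 = 3*10 - 15 = 15, d_2 = (228 - 15^2)/3 = 3/3 = 1, a_2 = floor((15 + 15)/1) = 30.
  m_3 = 1*30 - 15 = 15, d_3 = (228 - 15^2)/1 = 3/1 = 3: (m_3, d_3) = (m_1, d_1) = (15, 3), so from here the quotients repeat a_1, a_2; the period length is 2.
So sqrt(228) = [15; (10, 30)] with period length k = 2.
k is even, so the fundamental solution of x^2 - 228y^2 = 1 is (p_{k-1}, q_{k-1}) = (p_1, q_1); compute convergents through index 1.
Convergents (p_i = a_i*p_{i-1} + p_{i-2}, q_i = a_i*q_{i-1} + q_{i-2} with p_{-2}=0, p_{-1}=1, q_{-2}=1, q_{-1}=0):
  i=0: a_0=15, p_0 = 15*1 + 0 = 15, q_0 = 15*0 + 1 = 1.
  i=1: a_1=10, p_1 = 10*15 + 1 = 151, q_1 = 10*1 + 0 = 10.
Check: 151^2 - 228*10^2 = 22801 - 22800 = 1, so (x, y) = (151, 10) solves the equation, and by the theorem it is the least positive solution.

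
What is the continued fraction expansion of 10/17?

Run the Euclidean algorithm on 10 and 17; the successive quotients are the partial quotients a_0, a_1, ... (each step inverts the fractional part left over by the previous one):
  10 = 0*17 + 10, so a_0 = 0.
  17 = 1*10 + 7, so a_1 = 1.
  10 = 1*7 + 3, so a_2 = 1.
  7 = 2*3 + 1, so a_3 = 2.
  3 = 3*1 + 0, so a_4 = 3.
The remainder reaches 0 after 5 divisions, so the expansion has 5 partial quotients, read off in order.

[0; 1, 1, 2, 3]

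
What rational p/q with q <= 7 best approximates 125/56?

9/4

Expand x = 125/56 as a continued fraction with the Euclidean algorithm:
  125 = 2*56 + 13, so a_0 = 2.
  56 = 4*13 + 4, so a_1 = 4.
  13 = 3*4 + 1, so a_2 = 3.
  4 = 4*1 + 0, so a_3 = 4.
so x = [2; 4, 3, 4].
Convergents (p_i = a_i*p_{i-1} + p_{i-2}, q_i = a_i*q_{i-1} + q_{i-2} with p_{-2}=0, p_{-1}=1, q_{-2}=1, q_{-1}=0), until the denominator exceeds 7:
  i=0: a_0=2, p_0 = 2*1 + 0 = 2, q_0 = 2*0 + 1 = 1.
  i=1: a_1=4, p_1 = 4*2 + 1 = 9, q_1 = 4*1 + 0 = 4.
  i=2: a_2=3, p_2 = 3*9 + 2 = 29, q_2 = 3*4 + 1 = 13.
q_2 = 13 > 7, so the last convergent with denominator <= 7 is p_1/q_1 = 9/4.
The closest fraction with denominator <= 7 is either p_1/q_1 or the intermediate fraction (k*p_1 + p_0)/(k*q_1 + q_0) with the largest k >= 1 whose denominator stays <= 7; these approach x as k grows, and every other convergent or intermediate fraction in range is farther away.
Largest k: floor((7 - q_0)/q_1) = floor((7 - 1)/4) = 1.
That gives (1*9 + 2)/(1*4 + 1) = 11/5.
Compare the errors: |x - 9/4| = |125*4 - 9*56|/(56*4) = 4/224, and |x - 11/5| = |125*5 - 11*56|/(56*5) = 9/280.
Cross-multiplying, 4*280 = 1120 < 2016 = 9*224, so 4/224 is smaller: the convergent 9/4 is closer to x than 11/5.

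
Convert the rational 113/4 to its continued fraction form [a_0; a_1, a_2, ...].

[28; 4]

Run the Euclidean algorithm on 113 and 4; the successive quotients are the partial quotients a_0, a_1, ... (each step inverts the fractional part left over by the previous one):
  113 = 28*4 + 1, so a_0 = 28.
  4 = 4*1 + 0, so a_1 = 4.
The remainder reaches 0 after 2 divisions, so the expansion has 2 partial quotients, read off in order.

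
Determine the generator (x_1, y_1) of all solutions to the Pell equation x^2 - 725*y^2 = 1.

(x, y) = (9801, 364)

First expand sqrt(725) as a continued fraction. With x_i = (sqrt(725) + m_i)/d_i and (m_0, d_0) = (0, 1): a_0 = floor(sqrt(725)) = 26, since 26^2 = 676 <= 725 < 729 = 27^2.
Iterate m_{i+1} = d_i*a_i - m_i, d_{i+1} = (725 - m_{i+1}^2)/d_i, a_{i+1} = floor((a_0 + m_{i+1})/d_{i+1}):
  m_1 = 1*26 - 0 = 26, d_1 = (725 - 26^2)/1 = 49/1 = 49, a_1 = floor((26 + 26)/49) = 1.
  m_2 = 49*1 - 26 = 23, d_2 = (725 - 23^2)/49 = 196/49 = 4, a_2 = floor((26 + 23)/4) = 12.
  m_3 = 4*12 - 23 = 25, d_3 = (725 - 25^2)/4 = 100/4 = 25, a_3 = floor((26 + 25)/25) = 2.
  m_4 = 25*2 - 25 = 25, d_4 = (725 - 25^2)/25 = 100/25 = 4, a_4 = floor((26 + 25)/4) = 12.
  m_5 = 4*12 - 25 = 23, d_5 = (725 - 23^2)/4 = 196/4 = 49, a_5 = floor((26 + 23)/49) = 1.
  m_6 = 49*1 - 23 = 26, d_6 = (725 - 26^2)/49 = 49/49 = 1, a_6 = floor((26 + 26)/1) = 52.
  m_7 = 1*52 - 26 = 26, d_7 = (725 - 26^2)/1 = 49/1 = 49: (m_7, d_7) = (m_1, d_1) = (26, 49), so from here the quotients repeat a_1, ..., a_6; the period length is 6.
So sqrt(725) = [26; (1, 12, 2, 12, 1, 52)] with period length k = 6.
k is even, so the fundamental solution of x^2 - 725y^2 = 1 is (p_{k-1}, q_{k-1}) = (p_5, q_5); compute convergents through index 5.
Convergents (p_i = a_i*p_{i-1} + p_{i-2}, q_i = a_i*q_{i-1} + q_{i-2} with p_{-2}=0, p_{-1}=1, q_{-2}=1, q_{-1}=0):
  i=0: a_0=26, p_0 = 26*1 + 0 = 26, q_0 = 26*0 + 1 = 1.
  i=1: a_1=1, p_1 = 1*26 + 1 = 27, q_1 = 1*1 + 0 = 1.
  i=2: a_2=12, p_2 = 12*27 + 26 = 350, q_2 = 12*1 + 1 = 13.
  i=3: a_3=2, p_3 = 2*350 + 27 = 727, q_3 = 2*13 + 1 = 27.
  i=4: a_4=12, p_4 = 12*727 + 350 = 9074, q_4 = 12*27 + 13 = 337.
  i=5: a_5=1, p_5 = 1*9074 + 727 = 9801, q_5 = 1*337 + 27 = 364.
Check: 9801^2 - 725*364^2 = 96059601 - 96059600 = 1, so (x, y) = (9801, 364) solves the equation, and by the theorem it is the least positive solution.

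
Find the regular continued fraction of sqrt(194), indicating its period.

[13; (1, 12, 1, 26)]

Write x_i = (sqrt(194) + m_i)/d_i with (m_0, d_0) = (0, 1). a_0 = floor(sqrt(194)) = 13, since 13^2 = 169 <= 194 < 196 = 14^2.
Iterate m_{i+1} = d_i*a_i - m_i, d_{i+1} = (194 - m_{i+1}^2)/d_i, a_{i+1} = floor((a_0 + m_{i+1})/d_{i+1}):
  m_1 = 1*13 - 0 = 13, d_1 = (194 - 13^2)/1 = 25/1 = 25, a_1 = floor((13 + 13)/25) = 1.
  m_2 = 25*1 - 13 = 12, d_2 = (194 - 12^2)/25 = 50/25 = 2, a_2 = floor((13 + 12)/2) = 12.
  m_3 = 2*12 - 12 = 12, d_3 = (194 - 12^2)/2 = 50/2 = 25, a_3 = floor((13 + 12)/25) = 1.
  m_4 = 25*1 - 12 = 13, d_4 = (194 - 13^2)/25 = 25/25 = 1, a_4 = floor((13 + 13)/1) = 26.
  m_5 = 1*26 - 13 = 13, d_5 = (194 - 13^2)/1 = 25/1 = 25: (m_5, d_5) = (m_1, d_1) = (13, 25), so from here the quotients repeat a_1, ..., a_4; the period length is 4.
Hence the expansion of sqrt(194) is a_0 = 13 followed by the repeating block 1, 12, 1, 26 (period 4).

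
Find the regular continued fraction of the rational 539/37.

Run the Euclidean algorithm on 539 and 37; the successive quotients are the partial quotients a_0, a_1, ... (each step inverts the fractional part left over by the previous one):
  539 = 14*37 + 21, so a_0 = 14.
  37 = 1*21 + 16, so a_1 = 1.
  21 = 1*16 + 5, so a_2 = 1.
  16 = 3*5 + 1, so a_3 = 3.
  5 = 5*1 + 0, so a_4 = 5.
The remainder reaches 0 after 5 divisions, so the expansion has 5 partial quotients, read off in order.

[14; 1, 1, 3, 5]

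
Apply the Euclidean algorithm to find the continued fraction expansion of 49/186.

Run the Euclidean algorithm on 49 and 186; the successive quotients are the partial quotients a_0, a_1, ... (each step inverts the fractional part left over by the previous one):
  49 = 0*186 + 49, so a_0 = 0.
  186 = 3*49 + 39, so a_1 = 3.
  49 = 1*39 + 10, so a_2 = 1.
  39 = 3*10 + 9, so a_3 = 3.
  10 = 1*9 + 1, so a_4 = 1.
  9 = 9*1 + 0, so a_5 = 9.
The remainder reaches 0 after 6 divisions, so the expansion has 6 partial quotients, read off in order.

[0; 3, 1, 3, 1, 9]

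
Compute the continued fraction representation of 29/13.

Run the Euclidean algorithm on 29 and 13; the successive quotients are the partial quotients a_0, a_1, ... (each step inverts the fractional part left over by the previous one):
  29 = 2*13 + 3, so a_0 = 2.
  13 = 4*3 + 1, so a_1 = 4.
  3 = 3*1 + 0, so a_2 = 3.
The remainder reaches 0 after 3 divisions, so the expansion has 3 partial quotients, read off in order.

[2; 4, 3]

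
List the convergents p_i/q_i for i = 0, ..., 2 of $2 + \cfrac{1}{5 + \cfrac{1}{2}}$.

2/1, 11/5, 24/11

Using the convergent recurrence p_i = a_i*p_{i-1} + p_{i-2}, q_i = a_i*q_{i-1} + q_{i-2} with p_{-2}=0, p_{-1}=1, q_{-2}=1, q_{-1}=0:
  i=0: a_0=2, p_0 = 2*1 + 0 = 2, q_0 = 2*0 + 1 = 1.
  i=1: a_1=5, p_1 = 5*2 + 1 = 11, q_1 = 5*1 + 0 = 5.
  i=2: a_2=2, p_2 = 2*11 + 2 = 24, q_2 = 2*5 + 1 = 11.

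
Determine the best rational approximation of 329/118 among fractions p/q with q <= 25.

Expand x = 329/118 as a continued fraction with the Euclidean algorithm:
  329 = 2*118 + 93, so a_0 = 2.
  118 = 1*93 + 25, so a_1 = 1.
  93 = 3*25 + 18, so a_2 = 3.
  25 = 1*18 + 7, so a_3 = 1.
  18 = 2*7 + 4, so a_4 = 2.
  7 = 1*4 + 3, so a_5 = 1.
  4 = 1*3 + 1, so a_6 = 1.
  3 = 3*1 + 0, so a_7 = 3.
so x = [2; 1, 3, 1, 2, 1, 1, 3].
Convergents (p_i = a_i*p_{i-1} + p_{i-2}, q_i = a_i*q_{i-1} + q_{i-2} with p_{-2}=0, p_{-1}=1, q_{-2}=1, q_{-1}=0), until the denominator exceeds 25:
  i=0: a_0=2, p_0 = 2*1 + 0 = 2, q_0 = 2*0 + 1 = 1.
  i=1: a_1=1, p_1 = 1*2 + 1 = 3, q_1 = 1*1 + 0 = 1.
  i=2: a_2=3, p_2 = 3*3 + 2 = 11, q_2 = 3*1 + 1 = 4.
  i=3: a_3=1, p_3 = 1*11 + 3 = 14, q_3 = 1*4 + 1 = 5.
  i=4: a_4=2, p_4 = 2*14 + 11 = 39, q_4 = 2*5 + 4 = 14.
  i=5: a_5=1, p_5 = 1*39 + 14 = 53, q_5 = 1*14 + 5 = 19.
  i=6: a_6=1, p_6 = 1*53 + 39 = 92, q_6 = 1*19 + 14 = 33.
q_6 = 33 > 25, so the last convergent with denominator <= 25 is p_5/q_5 = 53/19.
The closest fraction with denominator <= 25 is either p_5/q_5 or the intermediate fraction (k*p_5 + p_4)/(k*q_5 + q_4) with the largest k >= 1 whose denominator stays <= 25; these approach x as k grows, and every other convergent or intermediate fraction in range is farther away.
Largest k: floor((25 - q_4)/q_5) = floor((25 - 14)/19) = 0.
Since k = 0, no intermediate fraction beyond p_5/q_5 has denominator <= 25, so the convergent 53/19 is the closest (its error is |329*19 - 53*118|/(118*19) = 3/2242).

53/19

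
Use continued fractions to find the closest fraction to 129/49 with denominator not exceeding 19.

50/19

Expand x = 129/49 as a continued fraction with the Euclidean algorithm:
  129 = 2*49 + 31, so a_0 = 2.
  49 = 1*31 + 18, so a_1 = 1.
  31 = 1*18 + 13, so a_2 = 1.
  18 = 1*13 + 5, so a_3 = 1.
  13 = 2*5 + 3, so a_4 = 2.
  5 = 1*3 + 2, so a_5 = 1.
  3 = 1*2 + 1, so a_6 = 1.
  2 = 2*1 + 0, so a_7 = 2.
so x = [2; 1, 1, 1, 2, 1, 1, 2].
Convergents (p_i = a_i*p_{i-1} + p_{i-2}, q_i = a_i*q_{i-1} + q_{i-2} with p_{-2}=0, p_{-1}=1, q_{-2}=1, q_{-1}=0), until the denominator exceeds 19:
  i=0: a_0=2, p_0 = 2*1 + 0 = 2, q_0 = 2*0 + 1 = 1.
  i=1: a_1=1, p_1 = 1*2 + 1 = 3, q_1 = 1*1 + 0 = 1.
  i=2: a_2=1, p_2 = 1*3 + 2 = 5, q_2 = 1*1 + 1 = 2.
  i=3: a_3=1, p_3 = 1*5 + 3 = 8, q_3 = 1*2 + 1 = 3.
  i=4: a_4=2, p_4 = 2*8 + 5 = 21, q_4 = 2*3 + 2 = 8.
  i=5: a_5=1, p_5 = 1*21 + 8 = 29, q_5 = 1*8 + 3 = 11.
  i=6: a_6=1, p_6 = 1*29 + 21 = 50, q_6 = 1*11 + 8 = 19.
  i=7: a_7=2, p_7 = 2*50 + 29 = 129, q_7 = 2*19 + 11 = 49.
q_7 = 49 > 19, so the last convergent with denominator <= 19 is p_6/q_6 = 50/19.
The closest fraction with denominator <= 19 is either p_6/q_6 or the intermediate fraction (k*p_6 + p_5)/(k*q_6 + q_5) with the largest k >= 1 whose denominator stays <= 19; these approach x as k grows, and every other convergent or intermediate fraction in range is farther away.
Largest k: floor((19 - q_5)/q_6) = floor((19 - 11)/19) = 0.
Since k = 0, no intermediate fraction beyond p_6/q_6 has denominator <= 19, so the convergent 50/19 is the closest (its error is |129*19 - 50*49|/(49*19) = 1/931).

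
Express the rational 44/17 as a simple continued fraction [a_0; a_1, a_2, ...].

Run the Euclidean algorithm on 44 and 17; the successive quotients are the partial quotients a_0, a_1, ... (each step inverts the fractional part left over by the previous one):
  44 = 2*17 + 10, so a_0 = 2.
  17 = 1*10 + 7, so a_1 = 1.
  10 = 1*7 + 3, so a_2 = 1.
  7 = 2*3 + 1, so a_3 = 2.
  3 = 3*1 + 0, so a_4 = 3.
The remainder reaches 0 after 5 divisions, so the expansion has 5 partial quotients, read off in order.

[2; 1, 1, 2, 3]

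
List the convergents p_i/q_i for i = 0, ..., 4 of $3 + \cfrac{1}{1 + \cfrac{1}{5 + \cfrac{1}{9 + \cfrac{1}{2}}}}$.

3/1, 4/1, 23/6, 211/55, 445/116

Using the convergent recurrence p_i = a_i*p_{i-1} + p_{i-2}, q_i = a_i*q_{i-1} + q_{i-2} with p_{-2}=0, p_{-1}=1, q_{-2}=1, q_{-1}=0:
  i=0: a_0=3, p_0 = 3*1 + 0 = 3, q_0 = 3*0 + 1 = 1.
  i=1: a_1=1, p_1 = 1*3 + 1 = 4, q_1 = 1*1 + 0 = 1.
  i=2: a_2=5, p_2 = 5*4 + 3 = 23, q_2 = 5*1 + 1 = 6.
  i=3: a_3=9, p_3 = 9*23 + 4 = 211, q_3 = 9*6 + 1 = 55.
  i=4: a_4=2, p_4 = 2*211 + 23 = 445, q_4 = 2*55 + 6 = 116.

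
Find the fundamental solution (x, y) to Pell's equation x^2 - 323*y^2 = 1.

First expand sqrt(323) as a continued fraction. With x_i = (sqrt(323) + m_i)/d_i and (m_0, d_0) = (0, 1): a_0 = floor(sqrt(323)) = 17, since 17^2 = 289 <= 323 < 324 = 18^2.
Iterate m_{i+1} = d_i*a_i - m_i, d_{i+1} = (323 - m_{i+1}^2)/d_i, a_{i+1} = floor((a_0 + m_{i+1})/d_{i+1}):
  m_1 = 1*17 - 0 = 17, d_1 = (323 - 17^2)/1 = 34/1 = 34, a_1 = floor((17 + 17)/34) = 1.
  m_2 = 34*1 - 17 = 17, d_2 = (323 - 17^2)/34 = 34/34 = 1, a_2 = floor((17 + 17)/1) = 34.
  m_3 = 1*34 - 17 = 17, d_3 = (323 - 17^2)/1 = 34/1 = 34: (m_3, d_3) = (m_1, d_1) = (17, 34), so from here the quotients repeat a_1, a_2; the period length is 2.
So sqrt(323) = [17; (1, 34)] with period length k = 2.
k is even, so the fundamental solution of x^2 - 323y^2 = 1 is (p_{k-1}, q_{k-1}) = (p_1, q_1); compute convergents through index 1.
Convergents (p_i = a_i*p_{i-1} + p_{i-2}, q_i = a_i*q_{i-1} + q_{i-2} with p_{-2}=0, p_{-1}=1, q_{-2}=1, q_{-1}=0):
  i=0: a_0=17, p_0 = 17*1 + 0 = 17, q_0 = 17*0 + 1 = 1.
  i=1: a_1=1, p_1 = 1*17 + 1 = 18, q_1 = 1*1 + 0 = 1.
Check: 18^2 - 323*1^2 = 324 - 323 = 1, so (x, y) = (18, 1) solves the equation, and by the theorem it is the least positive solution.

(x, y) = (18, 1)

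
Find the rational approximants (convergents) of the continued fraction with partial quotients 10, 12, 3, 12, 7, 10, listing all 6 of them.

Using the convergent recurrence p_i = a_i*p_{i-1} + p_{i-2}, q_i = a_i*q_{i-1} + q_{i-2} with p_{-2}=0, p_{-1}=1, q_{-2}=1, q_{-1}=0:
  i=0: a_0=10, p_0 = 10*1 + 0 = 10, q_0 = 10*0 + 1 = 1.
  i=1: a_1=12, p_1 = 12*10 + 1 = 121, q_1 = 12*1 + 0 = 12.
  i=2: a_2=3, p_2 = 3*121 + 10 = 373, q_2 = 3*12 + 1 = 37.
  i=3: a_3=12, p_3 = 12*373 + 121 = 4597, q_3 = 12*37 + 12 = 456.
  i=4: a_4=7, p_4 = 7*4597 + 373 = 32552, q_4 = 7*456 + 37 = 3229.
  i=5: a_5=10, p_5 = 10*32552 + 4597 = 330117, q_5 = 10*3229 + 456 = 32746.

10/1, 121/12, 373/37, 4597/456, 32552/3229, 330117/32746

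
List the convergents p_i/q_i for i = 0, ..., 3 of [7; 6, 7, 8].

Using the convergent recurrence p_i = a_i*p_{i-1} + p_{i-2}, q_i = a_i*q_{i-1} + q_{i-2} with p_{-2}=0, p_{-1}=1, q_{-2}=1, q_{-1}=0:
  i=0: a_0=7, p_0 = 7*1 + 0 = 7, q_0 = 7*0 + 1 = 1.
  i=1: a_1=6, p_1 = 6*7 + 1 = 43, q_1 = 6*1 + 0 = 6.
  i=2: a_2=7, p_2 = 7*43 + 7 = 308, q_2 = 7*6 + 1 = 43.
  i=3: a_3=8, p_3 = 8*308 + 43 = 2507, q_3 = 8*43 + 6 = 350.

7/1, 43/6, 308/43, 2507/350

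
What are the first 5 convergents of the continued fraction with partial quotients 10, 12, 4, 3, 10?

Using the convergent recurrence p_i = a_i*p_{i-1} + p_{i-2}, q_i = a_i*q_{i-1} + q_{i-2} with p_{-2}=0, p_{-1}=1, q_{-2}=1, q_{-1}=0:
  i=0: a_0=10, p_0 = 10*1 + 0 = 10, q_0 = 10*0 + 1 = 1.
  i=1: a_1=12, p_1 = 12*10 + 1 = 121, q_1 = 12*1 + 0 = 12.
  i=2: a_2=4, p_2 = 4*121 + 10 = 494, q_2 = 4*12 + 1 = 49.
  i=3: a_3=3, p_3 = 3*494 + 121 = 1603, q_3 = 3*49 + 12 = 159.
  i=4: a_4=10, p_4 = 10*1603 + 494 = 16524, q_4 = 10*159 + 49 = 1639.

10/1, 121/12, 494/49, 1603/159, 16524/1639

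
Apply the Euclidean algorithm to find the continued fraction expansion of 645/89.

[7; 4, 22]

Run the Euclidean algorithm on 645 and 89; the successive quotients are the partial quotients a_0, a_1, ... (each step inverts the fractional part left over by the previous one):
  645 = 7*89 + 22, so a_0 = 7.
  89 = 4*22 + 1, so a_1 = 4.
  22 = 22*1 + 0, so a_2 = 22.
The remainder reaches 0 after 3 divisions, so the expansion has 3 partial quotients, read off in order.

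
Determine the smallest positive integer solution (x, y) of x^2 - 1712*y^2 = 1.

First expand sqrt(1712) as a continued fraction. With x_i = (sqrt(1712) + m_i)/d_i and (m_0, d_0) = (0, 1): a_0 = floor(sqrt(1712)) = 41, since 41^2 = 1681 <= 1712 < 1764 = 42^2.
Iterate m_{i+1} = d_i*a_i - m_i, d_{i+1} = (1712 - m_{i+1}^2)/d_i, a_{i+1} = floor((a_0 + m_{i+1})/d_{i+1}):
  m_1 = 1*41 - 0 = 41, d_1 = (1712 - 41^2)/1 = 31/1 = 31, a_1 = floor((41 + 41)/31) = 2.
  m_2 = 31*2 - 41 = 21, d_2 = (1712 - 21^2)/31 = 1271/31 = 41, a_2 = floor((41 + 21)/41) = 1.
  m_3 = 41*1 - 21 = 20, d_3 = (1712 - 20^2)/41 = 1312/41 = 32, a_3 = floor((41 + 20)/32) = 1.
  m_4 = 32*1 - 20 = 12, d_4 = (1712 - 12^2)/32 = 1568/32 = 49, a_4 = floor((41 + 12)/49) = 1.
  m_5 = 49*1 - 12 = 37, d_5 = (1712 - 37^2)/49 = 343/49 = 7, a_5 = floor((41 + 37)/7) = 11.
  m_6 = 7*11 - 37 = 40, d_6 = (1712 - 40^2)/7 = 112/7 = 16, a_6 = floor((41 + 40)/16) = 5.
  m_7 = 16*5 - 40 = 40, d_7 = (1712 - 40^2)/16 = 112/16 = 7, a_7 = floor((41 + 40)/7) = 11.
  m_8 = 7*11 - 40 = 37, d_8 = (1712 - 37^2)/7 = 343/7 = 49, a_8 = floor((41 + 37)/49) = 1.
  m_9 = 49*1 - 37 = 12, d_9 = (1712 - 12^2)/49 = 1568/49 = 32, a_9 = floor((41 + 12)/32) = 1.
  m_10 = 32*1 - 12 = 20, d_10 = (1712 - 20^2)/32 = 1312/32 = 41, a_10 = floor((41 + 20)/41) = 1.
  m_11 = 41*1 - 20 = 21, d_11 = (1712 - 21^2)/41 = 1271/41 = 31, a_11 = floor((41 + 21)/31) = 2.
  m_12 = 31*2 - 21 = 41, d_12 = (1712 - 41^2)/31 = 31/31 = 1, a_12 = floor((41 + 41)/1) = 82.
  m_13 = 1*82 - 41 = 41, d_13 = (1712 - 41^2)/1 = 31/1 = 31: (m_13, d_13) = (m_1, d_1) = (41, 31), so from here the quotients repeat a_1, ..., a_12; the period length is 12.
So sqrt(1712) = [41; (2, 1, 1, 1, 11, 5, 11, 1, 1, 1, 2, 82)] with period length k = 12.
k is even, so the fundamental solution of x^2 - 1712y^2 = 1 is (p_{k-1}, q_{k-1}) = (p_11, q_11); compute convergents through index 11.
Convergents (p_i = a_i*p_{i-1} + p_{i-2}, q_i = a_i*q_{i-1} + q_{i-2} with p_{-2}=0, p_{-1}=1, q_{-2}=1, q_{-1}=0):
  i=0: a_0=41, p_0 = 41*1 + 0 = 41, q_0 = 41*0 + 1 = 1.
  i=1: a_1=2, p_1 = 2*41 + 1 = 83, q_1 = 2*1 + 0 = 2.
  i=2: a_2=1, p_2 = 1*83 + 41 = 124, q_2 = 1*2 + 1 = 3.
  i=3: a_3=1, p_3 = 1*124 + 83 = 207, q_3 = 1*3 + 2 = 5.
  i=4: a_4=1, p_4 = 1*207 + 124 = 331, q_4 = 1*5 + 3 = 8.
  i=5: a_5=11, p_5 = 11*331 + 207 = 3848, q_5 = 11*8 + 5 = 93.
  i=6: a_6=5, p_6 = 5*3848 + 331 = 19571, q_6 = 5*93 + 8 = 473.
  i=7: a_7=11, p_7 = 11*19571 + 3848 = 219129, q_7 = 11*473 + 93 = 5296.
  i=8: a_8=1, p_8 = 1*219129 + 19571 = 238700, q_8 = 1*5296 + 473 = 5769.
  i=9: a_9=1, p_9 = 1*238700 + 219129 = 457829, q_9 = 1*5769 + 5296 = 11065.
  i=10: a_10=1, p_10 = 1*457829 + 238700 = 696529, q_10 = 1*11065 + 5769 = 16834.
  i=11: a_11=2, p_11 = 2*696529 + 457829 = 1850887, q_11 = 2*16834 + 11065 = 44733.
Check: 1850887^2 - 1712*44733^2 = 3425782686769 - 3425782686768 = 1, so (x, y) = (1850887, 44733) solves the equation, and by the theorem it is the least positive solution.

(x, y) = (1850887, 44733)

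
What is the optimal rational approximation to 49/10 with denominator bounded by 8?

39/8

Expand x = 49/10 as a continued fraction with the Euclidean algorithm:
  49 = 4*10 + 9, so a_0 = 4.
  10 = 1*9 + 1, so a_1 = 1.
  9 = 9*1 + 0, so a_2 = 9.
so x = [4; 1, 9].
Convergents (p_i = a_i*p_{i-1} + p_{i-2}, q_i = a_i*q_{i-1} + q_{i-2} with p_{-2}=0, p_{-1}=1, q_{-2}=1, q_{-1}=0), until the denominator exceeds 8:
  i=0: a_0=4, p_0 = 4*1 + 0 = 4, q_0 = 4*0 + 1 = 1.
  i=1: a_1=1, p_1 = 1*4 + 1 = 5, q_1 = 1*1 + 0 = 1.
  i=2: a_2=9, p_2 = 9*5 + 4 = 49, q_2 = 9*1 + 1 = 10.
q_2 = 10 > 8, so the last convergent with denominator <= 8 is p_1/q_1 = 5/1.
The closest fraction with denominator <= 8 is either p_1/q_1 or the intermediate fraction (k*p_1 + p_0)/(k*q_1 + q_0) with the largest k >= 1 whose denominator stays <= 8; these approach x as k grows, and every other convergent or intermediate fraction in range is farther away.
Largest k: floor((8 - q_0)/q_1) = floor((8 - 1)/1) = 7.
That gives (7*5 + 4)/(7*1 + 1) = 39/8.
Compare the errors: |x - 5/1| = |49*1 - 5*10|/(10*1) = 1/10, and |x - 39/8| = |49*8 - 39*10|/(10*8) = 2/80.
Cross-multiplying, 2*10 = 20 < 80 = 1*80, so 2/80 is smaller: the intermediate fraction 39/8 is closer to x than 5/1.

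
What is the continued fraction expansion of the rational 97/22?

[4; 2, 2, 4]

Run the Euclidean algorithm on 97 and 22; the successive quotients are the partial quotients a_0, a_1, ... (each step inverts the fractional part left over by the previous one):
  97 = 4*22 + 9, so a_0 = 4.
  22 = 2*9 + 4, so a_1 = 2.
  9 = 2*4 + 1, so a_2 = 2.
  4 = 4*1 + 0, so a_3 = 4.
The remainder reaches 0 after 4 divisions, so the expansion has 4 partial quotients, read off in order.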